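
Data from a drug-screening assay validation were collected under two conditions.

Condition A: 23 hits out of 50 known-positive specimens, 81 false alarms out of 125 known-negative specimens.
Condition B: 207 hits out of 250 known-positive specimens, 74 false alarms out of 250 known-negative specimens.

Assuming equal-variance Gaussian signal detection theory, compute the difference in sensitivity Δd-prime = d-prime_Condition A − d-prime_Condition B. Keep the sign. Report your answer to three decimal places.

Condition A: z(0.4600) = -0.1004, z(0.6480) = 0.3799, d' = -0.4803
Condition B: z(0.8280) = 0.9463, z(0.2960) = -0.5359, d' = 1.4822
Δd' = d'_Condition A − d'_Condition B = -0.4803 − 1.4822 = -1.9625
Condition B has the higher sensitivity.

Δd-prime = -1.963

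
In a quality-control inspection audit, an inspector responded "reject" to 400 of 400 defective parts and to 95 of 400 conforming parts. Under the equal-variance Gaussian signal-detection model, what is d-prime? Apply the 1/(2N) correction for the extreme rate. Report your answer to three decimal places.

The hit rate is 400/400 = 1, so apply the 1/(2N) correction: H → 1 − 1/(2·400) = 0.99875.
z(H) = z(0.99875) = 3.0233
z(FA) = z(0.23750) = -0.7144
d' = 3.0233 − (-0.7144) = 3.7377

d-prime = 3.738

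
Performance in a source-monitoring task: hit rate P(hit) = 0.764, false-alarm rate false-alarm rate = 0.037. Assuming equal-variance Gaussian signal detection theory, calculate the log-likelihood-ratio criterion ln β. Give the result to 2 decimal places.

ln β = 1.34

z(H) = z(0.764) = 0.719
z(FA) = z(0.037) = -1.787
ln β = −½·[z(H)² − z(FA)²] = −0.5 × (0.517 − 3.193) = 1.338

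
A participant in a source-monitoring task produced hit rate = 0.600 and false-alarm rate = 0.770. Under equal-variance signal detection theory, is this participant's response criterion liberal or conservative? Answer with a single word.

liberal

z(H) = 0.253, z(FA) = 0.739
c = −½·(z(H) + z(FA)) = -0.496
c < 0 → liberal criterion (biased toward responding “yes”).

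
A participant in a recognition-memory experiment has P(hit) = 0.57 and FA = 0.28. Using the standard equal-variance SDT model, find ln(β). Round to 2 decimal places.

z(H) = z(0.57) = 0.176
z(FA) = z(0.28) = -0.583
ln β = −½·[z(H)² − z(FA)²] = −0.5 × (0.031 − 0.340) = 0.1545

ln β = 0.15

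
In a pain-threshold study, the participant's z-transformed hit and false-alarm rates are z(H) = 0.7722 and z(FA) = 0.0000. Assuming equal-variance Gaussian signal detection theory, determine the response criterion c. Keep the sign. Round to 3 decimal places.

c = -0.386

c = −½·[z(H) + z(FA)] = −½·(0.7722 + 0.0000) = -0.3861
c < 0: the participant has a liberal response bias.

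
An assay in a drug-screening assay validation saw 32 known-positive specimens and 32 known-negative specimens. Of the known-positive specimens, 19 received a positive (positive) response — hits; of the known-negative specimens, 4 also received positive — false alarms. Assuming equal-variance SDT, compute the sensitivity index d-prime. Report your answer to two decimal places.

d-prime = 1.39

H = 19/32 = 0.5938
FA = 4/32 = 0.1250
Φ⁻¹(0.5938) = 0.237, Φ⁻¹(0.1250) = -1.150
d' = z(H) − z(FA) = 0.237 − (-1.150) = 1.387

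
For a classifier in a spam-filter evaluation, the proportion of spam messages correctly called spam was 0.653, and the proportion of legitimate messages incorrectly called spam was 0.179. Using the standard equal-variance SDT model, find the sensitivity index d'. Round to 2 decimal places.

z(H) = z(0.653) = 0.393
z(FA) = z(0.179) = -0.919
d' = z(H) − z(FA) = 0.393 − (-0.919) = 1.312

d' = 1.31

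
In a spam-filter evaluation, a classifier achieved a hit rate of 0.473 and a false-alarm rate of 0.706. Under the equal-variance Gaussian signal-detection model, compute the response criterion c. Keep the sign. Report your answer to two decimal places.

z(H) = z(0.473) = -0.0677
z(FA) = z(0.706) = 0.5417
c = −½·[z(H) + z(FA)] = −0.5 × (-0.0677 + 0.5417) = -0.2370

c = -0.24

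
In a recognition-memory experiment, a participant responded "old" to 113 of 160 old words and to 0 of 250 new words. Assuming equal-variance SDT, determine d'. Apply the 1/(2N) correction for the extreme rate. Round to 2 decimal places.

The false-alarm rate is 0/250 = 0, so apply the 1/(2N) correction: FA → 1/(2·250) = 0.00200.
z(H) = z(0.70625) = 0.542
z(FA) = z(0.00200) = -2.878
d' = 0.542 − (-2.878) = 3.420

d' = 3.42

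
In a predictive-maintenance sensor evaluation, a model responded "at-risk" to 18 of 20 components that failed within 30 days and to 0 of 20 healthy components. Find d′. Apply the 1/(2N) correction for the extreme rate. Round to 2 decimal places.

d′ = 3.24

The false-alarm rate is 0/20 = 0, so apply the 1/(2N) correction: FA → 1/(2·20) = 0.02500.
z(H) = z(0.90000) = 1.282
z(FA) = z(0.02500) = -1.960
d' = 1.282 − (-1.960) = 3.242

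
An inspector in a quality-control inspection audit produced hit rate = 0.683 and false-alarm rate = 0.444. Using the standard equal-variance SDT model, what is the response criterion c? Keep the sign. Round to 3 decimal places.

Φ⁻¹(H) = Φ⁻¹(0.683) = 0.4761
Φ⁻¹(FA) = Φ⁻¹(0.444) = -0.1408
c = −½·[z(H) + z(FA)] = −0.5 × (0.4761 + (-0.1408)) = -0.16765

c = -0.168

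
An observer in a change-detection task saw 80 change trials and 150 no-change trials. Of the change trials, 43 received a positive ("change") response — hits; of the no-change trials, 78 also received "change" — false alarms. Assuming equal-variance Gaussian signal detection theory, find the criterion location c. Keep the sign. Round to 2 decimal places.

H = 43/80 = 0.5375
FA = 78/150 = 0.5200
z(H) = 0.094
z(FA) = 0.050
c = −½·[z(H) + z(FA)] = −0.5 × (0.094 + 0.050) = -0.072

c = -0.07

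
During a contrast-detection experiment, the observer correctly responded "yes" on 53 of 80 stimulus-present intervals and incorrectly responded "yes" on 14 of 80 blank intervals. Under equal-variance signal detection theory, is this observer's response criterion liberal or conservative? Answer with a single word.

conservative

z(H) = 0.419, z(FA) = -0.935
c = −½·(z(H) + z(FA)) = 0.258
c > 0 → conservative criterion (biased toward responding “no”).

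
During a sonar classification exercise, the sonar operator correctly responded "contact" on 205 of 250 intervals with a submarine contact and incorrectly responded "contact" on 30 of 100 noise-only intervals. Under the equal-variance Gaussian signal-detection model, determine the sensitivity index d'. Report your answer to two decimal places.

d' = 1.44

H = 205/250 = 0.8200
FA = 30/100 = 0.3000
z(H) = 0.9154
z(FA) = -0.5244
d' = z(H) − z(FA) = 0.9154 − (-0.5244) = 1.4398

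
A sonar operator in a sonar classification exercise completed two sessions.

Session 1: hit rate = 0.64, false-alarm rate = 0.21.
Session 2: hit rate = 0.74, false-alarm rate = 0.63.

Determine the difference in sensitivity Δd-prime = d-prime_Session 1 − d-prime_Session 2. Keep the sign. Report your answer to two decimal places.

Δd-prime = 0.85

Session 1: z(0.64) = 0.358, z(0.21) = -0.806, d' = 1.164
Session 2: z(0.74) = 0.643, z(0.63) = 0.332, d' = 0.311
Δd' = d'_Session 1 − d'_Session 2 = 1.164 − 0.311 = 0.853
Session 1 has the higher sensitivity.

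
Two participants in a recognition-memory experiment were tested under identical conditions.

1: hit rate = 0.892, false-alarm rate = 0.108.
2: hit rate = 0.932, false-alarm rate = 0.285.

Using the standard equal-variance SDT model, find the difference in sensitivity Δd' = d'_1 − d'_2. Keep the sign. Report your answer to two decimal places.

Δd' = 0.42

1: z(0.892) = 1.237, z(0.108) = -1.237, d' = 2.474
2: z(0.932) = 1.491, z(0.285) = -0.568, d' = 2.059
Δd' = d'_1 − d'_2 = 2.474 − 2.059 = 0.415
1 has the higher sensitivity.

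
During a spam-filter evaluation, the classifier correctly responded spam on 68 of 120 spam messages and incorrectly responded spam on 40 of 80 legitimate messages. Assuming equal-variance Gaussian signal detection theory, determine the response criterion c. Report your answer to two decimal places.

c = -0.08

H = 68/120 = 0.5667
FA = 40/80 = 0.5000
z(H) = 0.168
z(FA) = 0.000
c = −½·[z(H) + z(FA)] = −0.5 × (0.168 + 0.000) = -0.084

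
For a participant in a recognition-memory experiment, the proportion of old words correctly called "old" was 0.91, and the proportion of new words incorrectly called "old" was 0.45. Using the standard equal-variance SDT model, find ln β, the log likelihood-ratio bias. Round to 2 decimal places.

z(0.91) = 1.341, z(0.45) = -0.126
ln β = −½·[z(H)² − z(FA)²] = −0.5 × (1.798 − 0.016) = -0.891

ln β = -0.89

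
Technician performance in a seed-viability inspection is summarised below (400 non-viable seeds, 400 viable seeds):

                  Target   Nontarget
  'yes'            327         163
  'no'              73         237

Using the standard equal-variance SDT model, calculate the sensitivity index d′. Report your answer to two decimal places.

H = 327/400 = 0.8175
FA = 163/400 = 0.4075
Φ⁻¹(H) = Φ⁻¹(0.8175) = 0.906
Φ⁻¹(FA) = Φ⁻¹(0.4075) = -0.234
d' = z(H) − z(FA) = 0.906 − (-0.234) = 1.140

d′ = 1.14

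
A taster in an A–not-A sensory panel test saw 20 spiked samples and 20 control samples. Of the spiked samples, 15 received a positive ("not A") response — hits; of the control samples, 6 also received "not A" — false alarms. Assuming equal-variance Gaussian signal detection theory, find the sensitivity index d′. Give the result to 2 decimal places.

H = 15/20 = 0.7500
FA = 6/20 = 0.3000
z(H) = 0.6745
z(FA) = -0.5244
d' = z(H) − z(FA) = 0.6745 − (-0.5244) = 1.1989

d′ = 1.20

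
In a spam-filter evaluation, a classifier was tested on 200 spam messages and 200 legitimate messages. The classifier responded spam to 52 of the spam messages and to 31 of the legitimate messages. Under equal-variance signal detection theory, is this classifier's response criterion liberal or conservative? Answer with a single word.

conservative

z(H) = -0.643, z(FA) = -1.015
c = −½·(z(H) + z(FA)) = 0.829
c > 0 → conservative criterion (biased toward responding “no”).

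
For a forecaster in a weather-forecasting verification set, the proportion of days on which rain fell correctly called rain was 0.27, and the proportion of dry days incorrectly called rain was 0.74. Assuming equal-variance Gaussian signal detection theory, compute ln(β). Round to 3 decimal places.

ln β = 0.019

z(0.27) = -0.6128, z(0.74) = 0.6433
ln β = −½·[z(H)² − z(FA)²] = −0.5 × (0.3755 − 0.4138) = 0.01915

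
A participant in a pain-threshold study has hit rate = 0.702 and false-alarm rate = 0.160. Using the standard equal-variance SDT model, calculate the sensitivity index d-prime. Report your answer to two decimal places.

Φ⁻¹(H) = Φ⁻¹(0.702) = 0.530
Φ⁻¹(FA) = Φ⁻¹(0.160) = -0.994
d' = z(H) − z(FA) = 0.530 − (-0.994) = 1.524

d-prime = 1.52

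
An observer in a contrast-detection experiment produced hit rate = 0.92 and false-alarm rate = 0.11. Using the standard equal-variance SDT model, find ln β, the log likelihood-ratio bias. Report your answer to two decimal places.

z(H) = z(0.92) = 1.405
z(FA) = z(0.11) = -1.227
ln β = −½·[z(H)² − z(FA)²] = −0.5 × (1.974 − 1.506) = -0.234

ln β = -0.23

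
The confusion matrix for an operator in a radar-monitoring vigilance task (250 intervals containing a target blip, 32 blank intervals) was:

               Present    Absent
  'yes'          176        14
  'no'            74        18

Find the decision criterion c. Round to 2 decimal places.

c = -0.19

H = 176/250 = 0.7040
FA = 14/32 = 0.4375
z(H) = 0.5359
z(FA) = -0.1573
c = −½·[z(H) + z(FA)] = −0.5 × (0.5359 + (-0.1573)) = -0.1893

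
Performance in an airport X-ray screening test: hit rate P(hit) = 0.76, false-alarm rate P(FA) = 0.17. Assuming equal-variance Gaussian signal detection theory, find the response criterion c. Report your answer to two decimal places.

z(0.76) = 0.706, z(0.17) = -0.954
c = −½·[z(H) + z(FA)] = −0.5 × (0.706 + (-0.954)) = 0.124
c > 0: the screener has a conservative response bias.

c = 0.12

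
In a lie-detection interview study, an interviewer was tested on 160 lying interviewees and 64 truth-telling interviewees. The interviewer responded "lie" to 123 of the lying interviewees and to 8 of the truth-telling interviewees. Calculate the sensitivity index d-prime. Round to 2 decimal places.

d-prime = 1.89

H = 123/160 = 0.7688
FA = 8/64 = 0.1250
Φ⁻¹(H) = Φ⁻¹(0.7688) = 0.7349
Φ⁻¹(FA) = Φ⁻¹(0.1250) = -1.1503
d' = z(H) − z(FA) = 0.7349 − (-1.1503) = 1.8852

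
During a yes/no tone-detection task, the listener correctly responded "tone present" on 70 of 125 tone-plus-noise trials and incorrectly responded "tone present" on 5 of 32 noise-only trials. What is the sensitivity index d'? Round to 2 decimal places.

d' = 1.16

H = 70/125 = 0.5600
FA = 5/32 = 0.1562
z(H) = 0.1510
z(FA) = -1.0102
d' = z(H) − z(FA) = 0.1510 − (-1.0102) = 1.1612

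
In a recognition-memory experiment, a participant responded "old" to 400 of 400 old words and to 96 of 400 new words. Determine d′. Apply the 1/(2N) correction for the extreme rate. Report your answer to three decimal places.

The hit rate is 400/400 = 1, so apply the 1/(2N) correction: H → 1 − 1/(2·400) = 0.99875.
z(H) = z(0.99875) = 3.0233
z(FA) = z(0.24000) = -0.7063
d' = 3.0233 − (-0.7063) = 3.7296

d′ = 3.730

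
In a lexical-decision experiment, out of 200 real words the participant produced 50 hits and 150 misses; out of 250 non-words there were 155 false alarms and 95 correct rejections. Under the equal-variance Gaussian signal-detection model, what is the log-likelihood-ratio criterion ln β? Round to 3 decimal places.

H = 50/200 = 0.2500
FA = 155/250 = 0.6200
z(H) = z(0.2500) = -0.6745
z(FA) = z(0.6200) = 0.3055
ln β = −½·[z(H)² − z(FA)²] = −0.5 × (0.4550 − 0.0933) = -0.18085

ln β = -0.181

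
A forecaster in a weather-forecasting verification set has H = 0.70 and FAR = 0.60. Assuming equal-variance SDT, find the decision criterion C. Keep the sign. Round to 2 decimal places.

z(H) = z(0.70) = 0.5244
z(FA) = z(0.60) = 0.2533
c = −½·[z(H) + z(FA)] = −0.5 × (0.5244 + 0.2533) = -0.38885

C = -0.39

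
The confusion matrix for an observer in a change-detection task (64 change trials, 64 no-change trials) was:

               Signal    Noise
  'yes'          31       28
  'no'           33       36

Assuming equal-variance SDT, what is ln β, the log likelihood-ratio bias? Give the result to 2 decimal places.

ln β = 0.01

H = 31/64 = 0.4844
FA = 28/64 = 0.4375
Φ⁻¹(H) = Φ⁻¹(0.4844) = -0.039
Φ⁻¹(FA) = Φ⁻¹(0.4375) = -0.157
ln β = −½·[z(H)² − z(FA)²] = −0.5 × (0.002 − 0.025) = 0.0115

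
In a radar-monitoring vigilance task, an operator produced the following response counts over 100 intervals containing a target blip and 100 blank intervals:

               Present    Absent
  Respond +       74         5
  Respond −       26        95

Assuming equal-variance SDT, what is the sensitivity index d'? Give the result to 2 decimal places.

d' = 2.29

H = 74/100 = 0.7400
FA = 5/100 = 0.0500
Φ⁻¹(H) = 0.643
Φ⁻¹(FA) = -1.645
d' = z(H) − z(FA) = 0.643 − (-1.645) = 2.288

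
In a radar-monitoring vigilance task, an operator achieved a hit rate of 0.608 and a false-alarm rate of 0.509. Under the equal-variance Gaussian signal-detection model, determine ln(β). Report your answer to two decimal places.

Φ⁻¹(H) = Φ⁻¹(0.608) = 0.274
Φ⁻¹(FA) = Φ⁻¹(0.509) = 0.023
ln β = −½·[z(H)² − z(FA)²] = −0.5 × (0.075 − 0.001) = -0.037

ln β = -0.04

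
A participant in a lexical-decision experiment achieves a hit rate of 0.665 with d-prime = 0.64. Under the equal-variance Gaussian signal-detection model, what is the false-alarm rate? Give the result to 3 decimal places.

z(hit rate) = z(0.665) = 0.4261
z(FA) = z(H) − d' = 0.4261 − 0.64 = -0.2139
false-alarm rate = Φ(-0.2139) = 0.4153

false-alarm rate = 0.415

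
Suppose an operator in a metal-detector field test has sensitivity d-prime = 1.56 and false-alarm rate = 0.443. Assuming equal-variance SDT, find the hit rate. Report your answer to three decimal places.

z(false-alarm rate) = z(0.443) = -0.1434
z(H) = z(FA) + d' = -0.1434 + 1.56 = 1.4166
hit rate = Φ(1.4166) = 0.9217

hit rate = 0.922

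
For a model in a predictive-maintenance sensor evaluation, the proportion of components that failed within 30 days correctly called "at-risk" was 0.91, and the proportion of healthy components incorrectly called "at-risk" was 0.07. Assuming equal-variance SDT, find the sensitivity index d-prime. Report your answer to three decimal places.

d-prime = 2.817

Φ⁻¹(H) = 1.3408
Φ⁻¹(FA) = -1.4758
d' = z(H) − z(FA) = 1.3408 − (-1.4758) = 2.8166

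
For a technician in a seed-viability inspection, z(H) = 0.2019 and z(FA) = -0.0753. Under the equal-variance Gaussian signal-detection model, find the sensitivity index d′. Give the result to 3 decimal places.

d′ = 0.277

d' = z(H) − z(FA) = 0.2019 − (-0.0753) = 0.2772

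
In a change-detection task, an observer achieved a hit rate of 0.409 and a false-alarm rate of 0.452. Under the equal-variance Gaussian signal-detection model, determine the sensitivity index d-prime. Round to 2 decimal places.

z(0.409) = -0.2301, z(0.452) = -0.1206
d' = z(H) − z(FA) = -0.2301 − (-0.1206) = -0.1095

d-prime = -0.11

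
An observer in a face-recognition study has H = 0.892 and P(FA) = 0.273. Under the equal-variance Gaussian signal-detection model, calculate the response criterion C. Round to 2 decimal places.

z(H) = 1.237
z(FA) = -0.604
c = −½·[z(H) + z(FA)] = −0.5 × (1.237 + (-0.604)) = -0.3165
c < 0: the observer has a liberal response bias.

C = -0.32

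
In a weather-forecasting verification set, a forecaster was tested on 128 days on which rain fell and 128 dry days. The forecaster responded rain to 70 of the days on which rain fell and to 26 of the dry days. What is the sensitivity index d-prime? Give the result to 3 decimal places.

d-prime = 0.948

H = 70/128 = 0.5469
FA = 26/128 = 0.2031
Φ⁻¹(0.5469) = 0.1178, Φ⁻¹(0.2031) = -0.8306
d' = z(H) − z(FA) = 0.1178 − (-0.8306) = 0.9484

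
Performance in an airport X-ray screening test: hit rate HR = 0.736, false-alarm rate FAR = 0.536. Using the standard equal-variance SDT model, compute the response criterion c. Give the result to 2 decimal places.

z(H) = z(0.736) = 0.6311
z(FA) = z(0.536) = 0.0904
c = −½·[z(H) + z(FA)] = −0.5 × (0.6311 + 0.0904) = -0.36075

c = -0.36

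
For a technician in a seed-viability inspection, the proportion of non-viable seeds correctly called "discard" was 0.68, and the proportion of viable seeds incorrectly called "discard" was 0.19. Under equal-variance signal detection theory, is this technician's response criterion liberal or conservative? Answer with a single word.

z(H) = 0.468, z(FA) = -0.878
c = −½·(z(H) + z(FA)) = 0.205
c > 0 → conservative criterion (biased toward responding “no”).

conservative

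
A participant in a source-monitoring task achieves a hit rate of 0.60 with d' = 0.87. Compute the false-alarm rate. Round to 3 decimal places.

false-alarm rate = 0.269

z(hit rate) = z(0.60) = 0.2533
z(FA) = z(H) − d' = 0.2533 − 0.87 = -0.6167
false-alarm rate = Φ(-0.6167) = 0.2687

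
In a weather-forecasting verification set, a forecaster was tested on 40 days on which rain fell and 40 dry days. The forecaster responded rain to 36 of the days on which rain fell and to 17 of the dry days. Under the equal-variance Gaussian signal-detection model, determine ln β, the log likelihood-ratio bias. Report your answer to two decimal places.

H = 36/40 = 0.9000
FA = 17/40 = 0.4250
Φ⁻¹(H) = Φ⁻¹(0.9000) = 1.282
Φ⁻¹(FA) = Φ⁻¹(0.4250) = -0.189
ln β = −½·[z(H)² − z(FA)²] = −0.5 × (1.644 − 0.036) = -0.804

ln β = -0.80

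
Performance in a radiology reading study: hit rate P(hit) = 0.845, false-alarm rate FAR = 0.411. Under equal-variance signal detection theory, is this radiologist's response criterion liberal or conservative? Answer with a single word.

z(H) = 1.015, z(FA) = -0.225
c = −½·(z(H) + z(FA)) = -0.395
c < 0 → liberal criterion (biased toward responding “yes”).

liberal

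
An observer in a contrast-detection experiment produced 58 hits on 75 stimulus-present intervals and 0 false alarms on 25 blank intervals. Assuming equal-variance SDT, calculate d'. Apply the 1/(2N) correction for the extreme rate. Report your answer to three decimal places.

d' = 2.804

The false-alarm rate is 0/25 = 0, so apply the 1/(2N) correction: FA → 1/(2·25) = 0.02000.
z(H) = z(0.77333) = 0.7499
z(FA) = z(0.02000) = -2.0537
d' = 0.7499 − (-2.0537) = 2.8036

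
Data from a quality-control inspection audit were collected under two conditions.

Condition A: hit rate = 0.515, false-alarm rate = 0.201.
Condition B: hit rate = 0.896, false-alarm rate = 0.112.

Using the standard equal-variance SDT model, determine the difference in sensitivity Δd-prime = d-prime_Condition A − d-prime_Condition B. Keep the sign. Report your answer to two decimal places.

Δd-prime = -1.60

Condition A: z(0.515) = 0.038, z(0.201) = -0.838, d' = 0.876
Condition B: z(0.896) = 1.259, z(0.112) = -1.216, d' = 2.475
Δd' = d'_Condition A − d'_Condition B = 0.876 − 2.475 = -1.599
Condition B has the higher sensitivity.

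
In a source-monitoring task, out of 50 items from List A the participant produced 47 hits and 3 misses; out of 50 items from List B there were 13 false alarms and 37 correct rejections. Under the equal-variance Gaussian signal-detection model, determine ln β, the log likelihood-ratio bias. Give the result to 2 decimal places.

ln β = -1.00

H = 47/50 = 0.9400
FA = 13/50 = 0.2600
z(0.9400) = 1.555, z(0.2600) = -0.643
ln β = −½·[z(H)² − z(FA)²] = −0.5 × (2.418 − 0.413) = -1.0025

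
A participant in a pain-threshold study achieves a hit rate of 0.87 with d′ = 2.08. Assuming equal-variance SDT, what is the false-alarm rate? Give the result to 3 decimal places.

false-alarm rate = 0.170

z(hit rate) = z(0.87) = 1.1264
z(FA) = z(H) − d' = 1.1264 − 2.08 = -0.9536
false-alarm rate = Φ(-0.9536) = 0.1701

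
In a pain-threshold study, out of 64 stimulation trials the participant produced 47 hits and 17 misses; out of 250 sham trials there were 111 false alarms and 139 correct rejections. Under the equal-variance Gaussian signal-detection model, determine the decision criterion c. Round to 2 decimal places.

H = 47/64 = 0.7344
FA = 111/250 = 0.4440
z(H) = z(0.7344) = 0.626
z(FA) = z(0.4440) = -0.141
c = −½·[z(H) + z(FA)] = −0.5 × (0.626 + (-0.141)) = -0.2425
c < 0: the participant has a liberal response bias.

c = -0.24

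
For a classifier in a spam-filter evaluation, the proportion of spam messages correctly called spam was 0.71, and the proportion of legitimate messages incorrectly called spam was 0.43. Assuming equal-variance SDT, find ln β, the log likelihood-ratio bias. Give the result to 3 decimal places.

z(0.71) = 0.5534, z(0.43) = -0.1764
ln β = −½·[z(H)² − z(FA)²] = −0.5 × (0.3063 − 0.0311) = -0.1376

ln β = -0.138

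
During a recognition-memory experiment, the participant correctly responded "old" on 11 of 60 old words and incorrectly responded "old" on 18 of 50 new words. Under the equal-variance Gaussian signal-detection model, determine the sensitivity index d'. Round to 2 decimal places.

d' = -0.54

H = 11/60 = 0.1833
FA = 18/50 = 0.3600
z(H) = -0.9029
z(FA) = -0.3585
d' = z(H) − z(FA) = -0.9029 − (-0.3585) = -0.5444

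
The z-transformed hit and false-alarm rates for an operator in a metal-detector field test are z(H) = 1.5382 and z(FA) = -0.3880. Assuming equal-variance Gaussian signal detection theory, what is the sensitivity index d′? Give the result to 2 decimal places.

d' = z(H) − z(FA) = 1.5382 − (-0.3880) = 1.9262

d′ = 1.93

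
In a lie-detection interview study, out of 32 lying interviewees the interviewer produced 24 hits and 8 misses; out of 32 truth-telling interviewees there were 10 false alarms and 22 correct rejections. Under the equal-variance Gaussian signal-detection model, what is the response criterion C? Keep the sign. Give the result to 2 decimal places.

H = 24/32 = 0.7500
FA = 10/32 = 0.3125
z(H) = 0.6745
z(FA) = -0.4888
c = −½·[z(H) + z(FA)] = −0.5 × (0.6745 + (-0.4888)) = -0.09285
c < 0: the interviewer has a liberal response bias.

C = -0.09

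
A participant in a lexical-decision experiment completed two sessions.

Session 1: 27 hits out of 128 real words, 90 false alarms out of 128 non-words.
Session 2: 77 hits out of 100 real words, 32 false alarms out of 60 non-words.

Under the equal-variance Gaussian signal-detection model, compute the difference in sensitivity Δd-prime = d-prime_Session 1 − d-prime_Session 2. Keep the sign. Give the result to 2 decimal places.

Session 1: z(0.2109) = -0.803, z(0.7031) = 0.533, d' = -1.336
Session 2: z(0.7700) = 0.739, z(0.5333) = 0.084, d' = 0.655
Δd' = d'_Session 1 − d'_Session 2 = -1.336 − 0.655 = -1.991
Session 2 has the higher sensitivity.

Δd-prime = -1.99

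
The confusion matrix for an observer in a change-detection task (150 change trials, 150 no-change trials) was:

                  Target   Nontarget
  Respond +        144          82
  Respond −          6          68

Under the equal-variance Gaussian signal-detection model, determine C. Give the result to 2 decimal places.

H = 144/150 = 0.9600
FA = 82/150 = 0.5467
z(H) = z(0.9600) = 1.751
z(FA) = z(0.5467) = 0.117
c = −½·[z(H) + z(FA)] = −0.5 × (1.751 + 0.117) = -0.934
c < 0: the observer has a liberal response bias.

C = -0.93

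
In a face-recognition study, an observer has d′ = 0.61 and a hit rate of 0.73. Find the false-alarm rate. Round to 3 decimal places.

false-alarm rate = 0.501

z(hit rate) = z(0.73) = 0.6128
z(FA) = z(H) − d' = 0.6128 − 0.61 = 0.0028
false-alarm rate = Φ(0.0028) = 0.5011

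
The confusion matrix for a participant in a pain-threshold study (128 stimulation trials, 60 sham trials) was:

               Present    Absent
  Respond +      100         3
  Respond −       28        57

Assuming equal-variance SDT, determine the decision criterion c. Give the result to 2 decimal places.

H = 100/128 = 0.7812
FA = 3/60 = 0.0500
Φ⁻¹(H) = 0.7763
Φ⁻¹(FA) = -1.6449
c = −½·[z(H) + z(FA)] = −0.5 × (0.7763 + (-1.6449)) = 0.4343

c = 0.43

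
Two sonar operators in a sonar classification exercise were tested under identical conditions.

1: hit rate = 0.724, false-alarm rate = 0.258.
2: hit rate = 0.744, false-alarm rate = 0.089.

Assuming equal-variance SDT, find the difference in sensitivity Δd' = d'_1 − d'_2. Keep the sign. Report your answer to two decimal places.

Δd' = -0.76

1: z(0.724) = 0.595, z(0.258) = -0.650, d' = 1.245
2: z(0.744) = 0.656, z(0.089) = -1.347, d' = 2.003
Δd' = d'_1 − d'_2 = 1.245 − 2.003 = -0.758
2 has the higher sensitivity.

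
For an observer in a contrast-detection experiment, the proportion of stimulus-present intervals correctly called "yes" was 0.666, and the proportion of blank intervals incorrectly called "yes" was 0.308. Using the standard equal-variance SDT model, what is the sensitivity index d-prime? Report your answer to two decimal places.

z(H) = z(0.666) = 0.429
z(FA) = z(0.308) = -0.502
d' = z(H) − z(FA) = 0.429 − (-0.502) = 0.931

d-prime = 0.93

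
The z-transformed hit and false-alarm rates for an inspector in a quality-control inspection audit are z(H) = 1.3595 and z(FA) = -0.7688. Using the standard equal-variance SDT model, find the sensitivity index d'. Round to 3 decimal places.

d' = z(H) − z(FA) = 1.3595 − (-0.7688) = 2.1283

d' = 2.128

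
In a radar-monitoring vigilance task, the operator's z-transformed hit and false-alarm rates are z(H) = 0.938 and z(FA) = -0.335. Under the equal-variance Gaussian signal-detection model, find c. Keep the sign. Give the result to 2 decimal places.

c = -0.30

c = −½·[z(H) + z(FA)] = −½·(0.938 + (-0.335)) = -0.3015
c < 0: the operator has a liberal response bias.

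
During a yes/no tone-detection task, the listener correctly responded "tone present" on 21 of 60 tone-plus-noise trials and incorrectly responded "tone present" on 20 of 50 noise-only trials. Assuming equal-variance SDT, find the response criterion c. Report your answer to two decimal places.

c = 0.32

H = 21/60 = 0.3500
FA = 20/50 = 0.4000
z(H) = z(0.3500) = -0.3853
z(FA) = z(0.4000) = -0.2533
c = −½·[z(H) + z(FA)] = −0.5 × (-0.3853 + (-0.2533)) = 0.3193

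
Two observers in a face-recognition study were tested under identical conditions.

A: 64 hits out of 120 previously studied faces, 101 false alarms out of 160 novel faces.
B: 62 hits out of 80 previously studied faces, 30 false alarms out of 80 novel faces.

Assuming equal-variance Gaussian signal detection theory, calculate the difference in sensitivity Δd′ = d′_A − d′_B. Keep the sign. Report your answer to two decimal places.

Δd′ = -1.33

A: z(0.5333) = 0.084, z(0.6312) = 0.335, d' = -0.251
B: z(0.7750) = 0.755, z(0.3750) = -0.319, d' = 1.074
Δd' = d'_A − d'_B = -0.251 − 1.074 = -1.325
B has the higher sensitivity.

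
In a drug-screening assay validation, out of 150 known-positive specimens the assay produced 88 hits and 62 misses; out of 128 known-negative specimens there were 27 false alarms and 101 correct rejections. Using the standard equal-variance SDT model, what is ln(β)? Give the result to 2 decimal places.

H = 88/150 = 0.5867
FA = 27/128 = 0.2109
Φ⁻¹(H) = Φ⁻¹(0.5867) = 0.219
Φ⁻¹(FA) = Φ⁻¹(0.2109) = -0.803
ln β = −½·[z(H)² − z(FA)²] = −0.5 × (0.048 − 0.645) = 0.2985

ln β = 0.30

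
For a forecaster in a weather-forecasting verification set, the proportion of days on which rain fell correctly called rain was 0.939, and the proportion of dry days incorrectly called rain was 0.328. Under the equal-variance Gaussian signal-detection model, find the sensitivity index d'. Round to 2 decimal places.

Φ⁻¹(H) = Φ⁻¹(0.939) = 1.546
Φ⁻¹(FA) = Φ⁻¹(0.328) = -0.445
d' = z(H) − z(FA) = 1.546 − (-0.445) = 1.991

d' = 1.99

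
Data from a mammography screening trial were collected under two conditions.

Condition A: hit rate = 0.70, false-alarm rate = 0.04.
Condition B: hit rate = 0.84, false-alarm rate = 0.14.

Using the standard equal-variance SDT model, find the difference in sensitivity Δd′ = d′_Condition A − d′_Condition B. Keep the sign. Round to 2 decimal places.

Δd′ = 0.20

Condition A: z(0.70) = 0.524, z(0.04) = -1.751, d' = 2.275
Condition B: z(0.84) = 0.994, z(0.14) = -1.080, d' = 2.074
Δd' = d'_Condition A − d'_Condition B = 2.275 − 2.074 = 0.201
Condition A has the higher sensitivity.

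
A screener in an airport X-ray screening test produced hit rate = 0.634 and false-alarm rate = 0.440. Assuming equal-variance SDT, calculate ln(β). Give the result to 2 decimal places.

ln β = -0.05

z(H) = z(0.634) = 0.342
z(FA) = z(0.440) = -0.151
ln β = −½·[z(H)² − z(FA)²] = −0.5 × (0.117 − 0.023) = -0.047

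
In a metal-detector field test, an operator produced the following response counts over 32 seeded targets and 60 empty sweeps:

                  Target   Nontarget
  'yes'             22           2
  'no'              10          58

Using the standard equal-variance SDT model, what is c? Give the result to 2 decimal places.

H = 22/32 = 0.6875
FA = 2/60 = 0.0333
z(H) = 0.489
z(FA) = -1.834
c = −½·[z(H) + z(FA)] = −0.5 × (0.489 + (-1.834)) = 0.6725
c > 0: the operator has a conservative response bias.

c = 0.67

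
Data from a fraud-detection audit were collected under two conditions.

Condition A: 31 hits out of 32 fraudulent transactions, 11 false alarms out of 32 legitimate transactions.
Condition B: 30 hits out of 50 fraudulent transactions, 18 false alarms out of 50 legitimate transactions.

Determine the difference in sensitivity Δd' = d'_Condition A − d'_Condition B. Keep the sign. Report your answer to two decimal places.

Δd' = 1.65

Condition A: z(0.9688) = 1.863, z(0.3438) = -0.402, d' = 2.265
Condition B: z(0.6000) = 0.253, z(0.3600) = -0.358, d' = 0.611
Δd' = d'_Condition A − d'_Condition B = 2.265 − 0.611 = 1.654
Condition A has the higher sensitivity.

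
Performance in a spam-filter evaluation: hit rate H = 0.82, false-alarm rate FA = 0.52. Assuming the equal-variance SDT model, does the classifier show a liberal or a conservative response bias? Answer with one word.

z(H) = 0.915, z(FA) = 0.050
c = −½·(z(H) + z(FA)) = -0.4825
c < 0 → liberal criterion (biased toward responding “yes”).

liberal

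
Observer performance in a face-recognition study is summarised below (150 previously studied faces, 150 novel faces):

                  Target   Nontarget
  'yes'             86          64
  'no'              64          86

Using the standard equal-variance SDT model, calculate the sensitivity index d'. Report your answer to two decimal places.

H = 86/150 = 0.5733
FA = 64/150 = 0.4267
z(0.5733) = 0.1848, z(0.4267) = -0.1848
d' = z(H) − z(FA) = 0.1848 − (-0.1848) = 0.3696

d' = 0.37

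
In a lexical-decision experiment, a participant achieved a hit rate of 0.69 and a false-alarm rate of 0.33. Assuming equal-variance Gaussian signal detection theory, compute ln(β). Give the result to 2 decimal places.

z(H) = z(0.69) = 0.496
z(FA) = z(0.33) = -0.440
ln β = −½·[z(H)² − z(FA)²] = −0.5 × (0.246 − 0.194) = -0.026

ln β = -0.03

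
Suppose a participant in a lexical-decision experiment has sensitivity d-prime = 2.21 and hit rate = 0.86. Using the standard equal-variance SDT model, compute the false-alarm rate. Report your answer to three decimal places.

z(hit rate) = z(0.86) = 1.0803
z(FA) = z(H) − d' = 1.0803 − 2.21 = -1.1297
false-alarm rate = Φ(-1.1297) = 0.1293

false-alarm rate = 0.129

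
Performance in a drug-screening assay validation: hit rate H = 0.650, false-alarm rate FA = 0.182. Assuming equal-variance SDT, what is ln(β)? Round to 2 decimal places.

Φ⁻¹(0.650) = 0.385, Φ⁻¹(0.182) = -0.908
ln β = −½·[z(H)² − z(FA)²] = −0.5 × (0.148 − 0.824) = 0.338

ln β = 0.34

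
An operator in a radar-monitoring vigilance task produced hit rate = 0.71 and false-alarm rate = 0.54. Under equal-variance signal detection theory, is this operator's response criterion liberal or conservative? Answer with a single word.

z(H) = 0.553, z(FA) = 0.100
c = −½·(z(H) + z(FA)) = -0.3265
c < 0 → liberal criterion (biased toward responding “yes”).

liberal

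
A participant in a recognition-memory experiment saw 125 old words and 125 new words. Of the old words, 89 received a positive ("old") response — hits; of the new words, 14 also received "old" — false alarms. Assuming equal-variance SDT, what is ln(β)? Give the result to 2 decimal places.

H = 89/125 = 0.7120
FA = 14/125 = 0.1120
Φ⁻¹(0.7120) = 0.559, Φ⁻¹(0.1120) = -1.216
ln β = −½·[z(H)² − z(FA)²] = −0.5 × (0.312 − 1.479) = 0.5835

ln β = 0.58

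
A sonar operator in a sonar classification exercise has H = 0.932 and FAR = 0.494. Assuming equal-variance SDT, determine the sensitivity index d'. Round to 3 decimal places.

z(H) = z(0.932) = 1.4909
z(FA) = z(0.494) = -0.0150
d' = z(H) − z(FA) = 1.4909 − (-0.0150) = 1.5059

d' = 1.506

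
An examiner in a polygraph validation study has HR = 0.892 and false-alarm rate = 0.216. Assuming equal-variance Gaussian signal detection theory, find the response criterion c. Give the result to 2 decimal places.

c = -0.23

Φ⁻¹(H) = 1.237
Φ⁻¹(FA) = -0.786
c = −½·[z(H) + z(FA)] = −0.5 × (1.237 + (-0.786)) = -0.2255
c < 0: the examiner has a liberal response bias.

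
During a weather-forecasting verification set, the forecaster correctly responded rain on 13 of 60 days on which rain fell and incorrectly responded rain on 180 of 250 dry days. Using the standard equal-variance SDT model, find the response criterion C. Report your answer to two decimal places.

H = 13/60 = 0.2167
FA = 180/250 = 0.7200
z(H) = z(0.2167) = -0.783
z(FA) = z(0.7200) = 0.583
c = −½·[z(H) + z(FA)] = −0.5 × (-0.783 + 0.583) = 0.100
c > 0: the forecaster has a conservative response bias.

C = 0.10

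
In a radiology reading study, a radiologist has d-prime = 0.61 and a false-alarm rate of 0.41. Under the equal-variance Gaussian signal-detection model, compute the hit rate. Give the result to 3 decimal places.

hit rate = 0.649

z(false-alarm rate) = z(0.41) = -0.2275
z(H) = z(FA) + d' = -0.2275 + 0.61 = 0.3825
hit rate = Φ(0.3825) = 0.6490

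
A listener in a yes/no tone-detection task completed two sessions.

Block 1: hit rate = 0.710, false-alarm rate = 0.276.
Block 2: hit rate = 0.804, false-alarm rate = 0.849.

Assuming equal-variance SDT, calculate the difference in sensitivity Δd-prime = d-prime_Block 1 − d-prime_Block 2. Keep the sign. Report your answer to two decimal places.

Block 1: z(0.710) = 0.553, z(0.276) = -0.595, d' = 1.148
Block 2: z(0.804) = 0.856, z(0.849) = 1.032, d' = -0.176
Δd' = d'_Block 1 − d'_Block 2 = 1.148 − (-0.176) = 1.324
Block 1 has the higher sensitivity.

Δd-prime = 1.32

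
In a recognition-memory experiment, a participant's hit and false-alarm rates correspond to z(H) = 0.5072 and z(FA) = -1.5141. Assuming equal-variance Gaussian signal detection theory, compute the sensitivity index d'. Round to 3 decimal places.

d' = z(H) − z(FA) = 0.5072 − (-1.5141) = 2.0213

d' = 2.021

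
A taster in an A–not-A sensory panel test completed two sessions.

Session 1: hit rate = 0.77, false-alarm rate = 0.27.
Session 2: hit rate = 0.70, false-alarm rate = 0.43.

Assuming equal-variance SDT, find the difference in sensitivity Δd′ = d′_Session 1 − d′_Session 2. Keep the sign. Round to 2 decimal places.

Session 1: z(0.77) = 0.739, z(0.27) = -0.613, d' = 1.352
Session 2: z(0.70) = 0.524, z(0.43) = -0.176, d' = 0.700
Δd' = d'_Session 1 − d'_Session 2 = 1.352 − 0.700 = 0.652
Session 1 has the higher sensitivity.

Δd′ = 0.65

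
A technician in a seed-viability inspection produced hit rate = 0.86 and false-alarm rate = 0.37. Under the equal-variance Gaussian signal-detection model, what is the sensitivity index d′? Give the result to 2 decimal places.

z(H) = z(0.86) = 1.080
z(FA) = z(0.37) = -0.332
d' = z(H) − z(FA) = 1.080 − (-0.332) = 1.412

d′ = 1.41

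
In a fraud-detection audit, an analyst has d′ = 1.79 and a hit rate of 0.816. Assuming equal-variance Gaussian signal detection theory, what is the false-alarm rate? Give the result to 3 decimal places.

false-alarm rate = 0.187

z(hit rate) = z(0.816) = 0.9002
z(FA) = z(H) − d' = 0.9002 − 1.79 = -0.8898
false-alarm rate = Φ(-0.8898) = 0.1868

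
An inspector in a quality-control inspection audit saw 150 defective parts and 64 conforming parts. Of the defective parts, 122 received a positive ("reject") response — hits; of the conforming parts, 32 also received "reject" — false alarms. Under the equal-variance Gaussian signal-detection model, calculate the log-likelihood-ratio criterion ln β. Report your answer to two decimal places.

H = 122/150 = 0.8133
FA = 32/64 = 0.5000
z(H) = 0.890
z(FA) = 0.000
ln β = −½·[z(H)² − z(FA)²] = −0.5 × (0.792 − 0.000) = -0.396

ln β = -0.40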